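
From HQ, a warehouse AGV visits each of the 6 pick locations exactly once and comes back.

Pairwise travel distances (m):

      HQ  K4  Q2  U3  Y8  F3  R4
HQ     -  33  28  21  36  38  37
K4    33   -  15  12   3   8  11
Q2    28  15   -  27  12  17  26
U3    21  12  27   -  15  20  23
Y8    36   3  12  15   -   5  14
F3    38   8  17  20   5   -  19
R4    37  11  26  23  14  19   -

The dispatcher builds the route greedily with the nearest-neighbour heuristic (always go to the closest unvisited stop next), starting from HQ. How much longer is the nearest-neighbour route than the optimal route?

HQ: U3=21, Q2=28, K4=33, Y8=36, R4=37, F3=38 ⇒ U3
U3: K4=12, Y8=15, F3=20, R4=23, Q2=27 ⇒ K4
K4: Y8=3, F3=8, R4=11, Q2=15 ⇒ Y8
Y8: F3=5, Q2=12, R4=14 ⇒ F3
F3: Q2=17, R4=19 ⇒ Q2
Q2: R4=26 ⇒ R4
NN route HQ → U3 → K4 → Y8 → F3 → Q2 → R4 → HQ costs 121.
Optimal: HQ → Q2 → Y8 → F3 → K4 → R4 → U3 → HQ costs 108 (by enumerating all 360 distinct tours).
Excess = 121 − 108 = 13.

13 m longer than the optimal tour.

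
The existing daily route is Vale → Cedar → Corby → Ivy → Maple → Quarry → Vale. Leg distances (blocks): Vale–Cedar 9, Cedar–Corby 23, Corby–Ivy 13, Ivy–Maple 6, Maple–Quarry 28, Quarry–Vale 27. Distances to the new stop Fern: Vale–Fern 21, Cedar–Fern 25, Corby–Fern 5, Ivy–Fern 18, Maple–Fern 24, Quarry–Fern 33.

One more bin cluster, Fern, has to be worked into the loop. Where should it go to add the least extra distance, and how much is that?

Minimum extra distance: 7 blocks, inserting Fern between Cedar and Corby.

Insertion cost between consecutive stops i–j is d(i,Fern) + d(Fern,j) − d(i,j):
  between Vale and Cedar: 21 + 25 − 9 = 37
  between Cedar and Corby: 25 + 5 − 23 = 7
  between Corby and Ivy: 5 + 18 − 13 = 10
  between Ivy and Maple: 18 + 24 − 6 = 36
  between Maple and Quarry: 24 + 33 − 28 = 29
  between Quarry and Vale: 33 + 21 − 27 = 27
Cheapest insertion is between Cedar and Corby, adding 7.
New total = 106 + 7 = 113.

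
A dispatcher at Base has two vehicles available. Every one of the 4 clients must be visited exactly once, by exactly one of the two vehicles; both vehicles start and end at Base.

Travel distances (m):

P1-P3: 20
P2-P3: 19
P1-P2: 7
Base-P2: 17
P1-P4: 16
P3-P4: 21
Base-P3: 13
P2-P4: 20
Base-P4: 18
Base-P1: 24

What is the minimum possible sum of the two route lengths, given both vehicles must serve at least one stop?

There are 2^3 − 1 = 7 ways to divide the 4 stops into two non-empty groups. For each, the best each vehicle can do is its own shortest tour through its group:
  {P1} + {P2, P3, P4}: 48 + 70 = 118
  {P2} + {P1, P3, P4}: 34 + 67 = 101
  {P1, P2} + {P3, P4}: 48 + 52 = 100
  {P3} + {P1, P2, P4}: 26 + 58 = 84
  {P1, P3} + {P2, P4}: 57 + 55 = 112
  {P2, P3} + {P1, P4}: 49 + 58 = 107
  … (7 splits in total)
Best: vehicle 1 Base → P3 → Base = 26; vehicle 2 Base → P2 → P1 → P4 → Base = 58; combined 84.

Minimum combined distance: 84 m.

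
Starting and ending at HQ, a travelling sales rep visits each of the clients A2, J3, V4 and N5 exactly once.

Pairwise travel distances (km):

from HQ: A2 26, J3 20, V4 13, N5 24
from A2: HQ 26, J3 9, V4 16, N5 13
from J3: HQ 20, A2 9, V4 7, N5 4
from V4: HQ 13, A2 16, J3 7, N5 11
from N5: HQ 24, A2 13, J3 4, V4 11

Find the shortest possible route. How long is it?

With 4 stops there are 4!/2 = 12 distinct round trips (a route and its reverse cost the same).
HQ-A2-J3-V4-N5-HQ: 26+9+7+11+24 = 77
HQ-A2-J3-N5-V4-HQ: 26+9+4+11+13 = 63
HQ-A2-V4-J3-N5-HQ: 26+16+7+4+24 = 77
HQ-A2-V4-N5-J3-HQ: 26+16+11+4+20 = 77
HQ-A2-N5-J3-V4-HQ: 26+13+4+7+13 = 63
HQ-A2-N5-V4-J3-HQ: 26+13+11+7+20 = 77
HQ-J3-A2-V4-N5-HQ: 20+9+16+11+24 = 80
HQ-J3-A2-N5-V4-HQ: 20+9+13+11+13 = 66
HQ-J3-V4-A2-N5-HQ: 20+7+16+13+24 = 80
HQ-J3-N5-A2-V4-HQ: 20+4+13+16+13 = 66
HQ-V4-A2-J3-N5-HQ: 13+16+9+4+24 = 66
HQ-V4-J3-A2-N5-HQ: 13+7+9+13+24 = 66
The minimum is 63.
One optimal route: HQ → A2 → J3 → N5 → V4 → HQ (or its reverse).

Minimum total distance: 63 km.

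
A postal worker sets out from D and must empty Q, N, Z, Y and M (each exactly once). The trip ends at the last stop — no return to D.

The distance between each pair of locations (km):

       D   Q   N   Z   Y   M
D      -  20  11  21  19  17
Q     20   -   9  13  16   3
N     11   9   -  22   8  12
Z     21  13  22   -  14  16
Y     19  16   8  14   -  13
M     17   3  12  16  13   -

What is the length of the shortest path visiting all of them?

Minimum one-way distance = 48 km.

There are 5! = 120 possible orderings.
D → Q → N → Z → Y → M: 20+9+22+14+13 = 78
D → Q → N → Z → M → Y: 20+9+22+16+13 = 80
D → Q → N → Y → Z → M: 20+9+8+14+16 = 67
D → Q → N → Y → M → Z: 20+9+8+13+16 = 66
D → Q → N → M → Z → Y: 20+9+12+16+14 = 71
D → Q → N → M → Y → Z: 20+9+12+13+14 = 68
D → Q → Z → N → Y → M: 20+13+22+8+13 = 76
D → Q → Z → N → M → Y: 20+13+22+12+13 = 80
D → Q → Z → Y → N → M: 20+13+14+8+12 = 67
D → Q → Z → Y → M → N: 20+13+14+13+12 = 72
D → Q → Z → M → N → Y: 20+13+16+12+8 = 69
D → Q → Z → M → Y → N: 20+13+16+13+8 = 70
D → Q → Y → N → Z → M: 20+16+8+22+16 = 82
D → Q → Y → N → M → Z: 20+16+8+12+16 = 72
… (106 more)
D → N → Y → M → Q → Z: 11+8+13+3+13 = 48  ← best
The minimum is 48.
One shortest path: D → N → Y → M → Q → Z.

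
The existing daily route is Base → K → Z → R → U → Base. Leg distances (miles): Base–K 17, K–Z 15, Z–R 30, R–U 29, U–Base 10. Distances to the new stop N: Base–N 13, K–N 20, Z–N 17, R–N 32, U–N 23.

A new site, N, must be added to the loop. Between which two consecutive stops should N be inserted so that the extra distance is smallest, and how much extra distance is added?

Adding 16 miles by placing N on the Base–K leg.

Insertion cost between consecutive stops i–j is d(i,N) + d(N,j) − d(i,j):
  between Base and K: 13 + 20 − 17 = 16
  between K and Z: 20 + 17 − 15 = 22
  between Z and R: 17 + 32 − 30 = 19
  between R and U: 32 + 23 − 29 = 26
  between U and Base: 23 + 13 − 10 = 26
Cheapest insertion is between Base and K, adding 16.
New total = 101 + 16 = 117.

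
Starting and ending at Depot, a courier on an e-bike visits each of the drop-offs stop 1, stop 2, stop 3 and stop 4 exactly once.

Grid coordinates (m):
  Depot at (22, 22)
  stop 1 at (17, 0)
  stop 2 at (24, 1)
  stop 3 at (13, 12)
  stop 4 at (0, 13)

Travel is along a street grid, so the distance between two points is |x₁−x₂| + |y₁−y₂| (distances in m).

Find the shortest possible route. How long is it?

There are 12 distinct closed tours to check (reversals are equivalent).
Depot→stop 1→stop 2→stop 3→stop 4→Depot: 27+8+22+14+31 = 102
Depot→stop 1→stop 2→stop 4→stop 3→Depot: 27+8+36+14+19 = 104
Depot→stop 1→stop 3→stop 2→stop 4→Depot: 27+16+22+36+31 = 132
Depot→stop 1→stop 3→stop 4→stop 2→Depot: 27+16+14+36+23 = 116
Depot→stop 1→stop 4→stop 2→stop 3→Depot: 27+30+36+22+19 = 134
Depot→stop 1→stop 4→stop 3→stop 2→Depot: 27+30+14+22+23 = 116
Depot→stop 2→stop 1→stop 3→stop 4→Depot: 23+8+16+14+31 = 92
Depot→stop 2→stop 1→stop 4→stop 3→Depot: 23+8+30+14+19 = 94
Depot→stop 2→stop 3→stop 1→stop 4→Depot: 23+22+16+30+31 = 122
Depot→stop 2→stop 4→stop 1→stop 3→Depot: 23+36+30+16+19 = 124
Depot→stop 3→stop 1→stop 2→stop 4→Depot: 19+16+8+36+31 = 110
Depot→stop 3→stop 2→stop 1→stop 4→Depot: 19+22+8+30+31 = 110
The minimum is 92.
One optimal route: Depot → stop 2 → stop 1 → stop 3 → stop 4 → Depot (or its reverse).

Shortest round trip = 92 m.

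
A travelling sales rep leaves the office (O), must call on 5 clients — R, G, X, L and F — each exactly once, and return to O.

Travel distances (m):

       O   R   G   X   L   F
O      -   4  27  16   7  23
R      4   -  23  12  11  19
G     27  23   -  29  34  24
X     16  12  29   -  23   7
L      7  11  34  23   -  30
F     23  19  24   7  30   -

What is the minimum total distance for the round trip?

Shortest round trip = 88 m.

O-R-G-X-L-F-O: 4+23+29+23+30+23 = 132
O-R-G-X-F-L-O: 4+23+29+7+30+7 = 100
O-R-G-L-X-F-O: 4+23+34+23+7+23 = 114
O-R-G-L-F-X-O: 4+23+34+30+7+16 = 114
O-R-G-F-X-L-O: 4+23+24+7+23+7 = 88
O-R-G-F-L-X-O: 4+23+24+30+23+16 = 120
O-R-X-G-L-F-O: 4+12+29+34+30+23 = 132
O-R-X-G-F-L-O: 4+12+29+24+30+7 = 106
O-R-X-L-G-F-O: 4+12+23+34+24+23 = 120
O-R-X-L-F-G-O: 4+12+23+30+24+27 = 120
O-R-X-F-G-L-O: 4+12+7+24+34+7 = 88
O-R-X-F-L-G-O: 4+12+7+30+34+27 = 114
O-R-L-G-X-F-O: 4+11+34+29+7+23 = 108
O-R-L-G-F-X-O: 4+11+34+24+7+16 = 96
… (46 more)
The minimum is 88.
One optimal route: O → R → G → F → X → L → O (or its reverse).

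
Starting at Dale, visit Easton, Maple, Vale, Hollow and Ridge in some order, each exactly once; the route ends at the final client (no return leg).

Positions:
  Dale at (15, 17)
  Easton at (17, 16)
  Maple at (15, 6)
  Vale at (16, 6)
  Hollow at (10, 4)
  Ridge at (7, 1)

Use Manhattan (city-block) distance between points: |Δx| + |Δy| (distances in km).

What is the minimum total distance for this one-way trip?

Shortest open route: 28 km.

There are 5! = 120 possible orderings.
Dale - Easton - Maple - Vale - Hollow - Ridge: 3+12+1+8+6 = 30
Dale - Easton - Maple - Vale - Ridge - Hollow: 3+12+1+14+6 = 36
Dale - Easton - Maple - Hollow - Vale - Ridge: 3+12+7+8+14 = 44
Dale - Easton - Maple - Hollow - Ridge - Vale: 3+12+7+6+14 = 42
Dale - Easton - Maple - Ridge - Vale - Hollow: 3+12+13+14+8 = 50
Dale - Easton - Maple - Ridge - Hollow - Vale: 3+12+13+6+8 = 42
Dale - Easton - Vale - Maple - Hollow - Ridge: 3+11+1+7+6 = 28
Dale - Easton - Vale - Maple - Ridge - Hollow: 3+11+1+13+6 = 34
Dale - Easton - Vale - Hollow - Maple - Ridge: 3+11+8+7+13 = 42
Dale - Easton - Vale - Hollow - Ridge - Maple: 3+11+8+6+13 = 41
Dale - Easton - Vale - Ridge - Maple - Hollow: 3+11+14+13+7 = 48
Dale - Easton - Vale - Ridge - Hollow - Maple: 3+11+14+6+7 = 41
Dale - Easton - Hollow - Maple - Vale - Ridge: 3+19+7+1+14 = 44
Dale - Easton - Hollow - Maple - Ridge - Vale: 3+19+7+13+14 = 56
… (106 more)
The minimum is 28.
One shortest path: Dale → Easton → Vale → Maple → Hollow → Ridge.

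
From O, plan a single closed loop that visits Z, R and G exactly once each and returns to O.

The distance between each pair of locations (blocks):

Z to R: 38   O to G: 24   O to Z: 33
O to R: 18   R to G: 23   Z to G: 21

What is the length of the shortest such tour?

With 3 stops there are 3!/2 = 3 distinct round trips (a route and its reverse cost the same).
O-Z-R-G-O: 33+38+23+24 = 118
O-Z-G-R-O: 33+21+23+18 = 95
O-R-Z-G-O: 18+38+21+24 = 101
The minimum is 95.
One optimal route: O → Z → G → R → O (or its reverse).

Shortest round trip = 95 blocks.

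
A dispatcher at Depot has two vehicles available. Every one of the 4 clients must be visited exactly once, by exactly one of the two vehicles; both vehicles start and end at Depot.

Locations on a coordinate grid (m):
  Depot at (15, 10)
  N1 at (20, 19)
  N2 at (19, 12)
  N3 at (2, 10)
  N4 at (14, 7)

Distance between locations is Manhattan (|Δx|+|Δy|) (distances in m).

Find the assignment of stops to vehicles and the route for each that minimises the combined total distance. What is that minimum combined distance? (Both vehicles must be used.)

Check every non-empty split of the stops between the two vehicles; for each half take its own optimal tour:
  {N1} + {N2, N3, N4}: 28 + 44 = 72
  {N2} + {N1, N3, N4}: 12 + 60 = 72
  {N1, N2} + {N3, N4}: 28 + 32 = 60
  {N3} + {N1, N2, N4}: 26 + 36 = 62
  {N1, N3} + {N2, N4}: 54 + 20 = 74
  {N2, N3} + {N1, N4}: 38 + 36 = 74
  … (7 splits in total)
Best: vehicle 1 Depot → N1 → N2 → Depot = 28; vehicle 2 Depot → N3 → N4 → Depot = 32; combined 60.

60 m — the smallest possible combined total.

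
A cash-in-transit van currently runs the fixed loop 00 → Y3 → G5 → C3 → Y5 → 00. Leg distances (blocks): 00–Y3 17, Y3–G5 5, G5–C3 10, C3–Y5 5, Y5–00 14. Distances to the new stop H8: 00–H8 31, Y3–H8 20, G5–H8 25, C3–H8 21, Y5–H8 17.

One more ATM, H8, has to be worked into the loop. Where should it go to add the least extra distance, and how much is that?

Insertion cost between consecutive stops i–j is d(i,H8) + d(H8,j) − d(i,j):
  between 00 and Y3: 31 + 20 − 17 = 34
  between Y3 and G5: 20 + 25 − 5 = 40
  between G5 and C3: 25 + 21 − 10 = 36
  between C3 and Y5: 21 + 17 − 5 = 33
  between Y5 and 00: 17 + 31 − 14 = 34
Cheapest insertion is between C3 and Y5, adding 33.
New total = 51 + 33 = 84.

Minimum extra distance: 33 blocks, inserting H8 between C3 and Y5.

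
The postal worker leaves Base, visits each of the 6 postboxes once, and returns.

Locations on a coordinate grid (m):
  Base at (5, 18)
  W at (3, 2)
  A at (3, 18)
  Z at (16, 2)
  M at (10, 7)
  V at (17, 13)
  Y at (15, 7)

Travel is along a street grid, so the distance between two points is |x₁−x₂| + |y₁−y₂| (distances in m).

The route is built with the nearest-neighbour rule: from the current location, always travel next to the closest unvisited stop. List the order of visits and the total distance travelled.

Base → [A:2 / M:16 / V:17 / W:18 / Y:21 / Z:27] → A (2)
A → [W:16 / M:18 / V:19 / Y:23 / Z:29] → W (16)
W → [M:12 / Z:13 / Y:17 / V:25] → M (12)
M → [Y:5 / Z:11 / V:13] → Y (5)
Y → [Z:6 / V:8] → Z (6)
Z → [V:12] → V (12)
Return V→Base: 17.
Total = 2 + 16 + 12 + 5 + 6 + 12 + 17 = 70.

70 m along Base → A → W → M → Y → Z → V → Base.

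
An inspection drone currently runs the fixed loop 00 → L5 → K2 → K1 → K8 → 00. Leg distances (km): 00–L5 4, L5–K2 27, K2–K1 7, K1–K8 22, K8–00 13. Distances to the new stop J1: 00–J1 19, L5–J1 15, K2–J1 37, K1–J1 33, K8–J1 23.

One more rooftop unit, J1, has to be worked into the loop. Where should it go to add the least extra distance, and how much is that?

Minimum extra distance: 25 km, inserting J1 between L5 and K2.

Insertion cost between consecutive stops i–j is d(i,J1) + d(J1,j) − d(i,j):
  between 00 and L5: 19 + 15 − 4 = 30
  between L5 and K2: 15 + 37 − 27 = 25
  between K2 and K1: 37 + 33 − 7 = 63
  between K1 and K8: 33 + 23 − 22 = 34
  between K8 and 00: 23 + 19 − 13 = 29
Cheapest insertion is between L5 and K2, adding 25.
New total = 73 + 25 = 98.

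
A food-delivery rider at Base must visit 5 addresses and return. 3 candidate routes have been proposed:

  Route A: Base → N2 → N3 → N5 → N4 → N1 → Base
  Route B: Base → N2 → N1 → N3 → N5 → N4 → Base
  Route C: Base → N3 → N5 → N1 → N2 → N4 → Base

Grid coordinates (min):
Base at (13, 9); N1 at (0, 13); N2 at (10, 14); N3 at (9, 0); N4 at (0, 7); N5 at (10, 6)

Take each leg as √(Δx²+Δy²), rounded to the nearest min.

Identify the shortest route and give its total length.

Route A: 6 + 14 + 6 + 10 + 6 + 14 = 56
Route B: 6 + 10 + 16 + 6 + 10 + 13 = 61
Route C: 10 + 6 + 12 + 10 + 12 + 13 = 63

Shortest is Route A, total 56 min.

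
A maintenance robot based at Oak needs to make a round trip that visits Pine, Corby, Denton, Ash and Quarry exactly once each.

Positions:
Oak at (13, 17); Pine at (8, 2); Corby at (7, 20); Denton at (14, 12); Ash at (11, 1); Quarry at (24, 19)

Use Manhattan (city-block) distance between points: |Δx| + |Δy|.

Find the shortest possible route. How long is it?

Minimum total distance: 74.

There are 60 distinct closed tours to check (reversals are equivalent).
Oak - Pine - Corby - Denton - Ash - Quarry - Oak: 20+19+15+14+31+13 = 112
Oak - Pine - Corby - Denton - Quarry - Ash - Oak: 20+19+15+17+31+18 = 120
Oak - Pine - Corby - Ash - Denton - Quarry - Oak: 20+19+23+14+17+13 = 106
Oak - Pine - Corby - Ash - Quarry - Denton - Oak: 20+19+23+31+17+6 = 116
Oak - Pine - Corby - Quarry - Denton - Ash - Oak: 20+19+18+17+14+18 = 106
Oak - Pine - Corby - Quarry - Ash - Denton - Oak: 20+19+18+31+14+6 = 108
Oak - Pine - Denton - Corby - Ash - Quarry - Oak: 20+16+15+23+31+13 = 118
Oak - Pine - Denton - Corby - Quarry - Ash - Oak: 20+16+15+18+31+18 = 118
Oak - Pine - Denton - Ash - Corby - Quarry - Oak: 20+16+14+23+18+13 = 104
Oak - Pine - Denton - Ash - Quarry - Corby - Oak: 20+16+14+31+18+9 = 108
Oak - Pine - Denton - Quarry - Corby - Ash - Oak: 20+16+17+18+23+18 = 112
Oak - Pine - Denton - Quarry - Ash - Corby - Oak: 20+16+17+31+23+9 = 116
Oak - Pine - Ash - Corby - Denton - Quarry - Oak: 20+4+23+15+17+13 = 92
Oak - Pine - Ash - Corby - Quarry - Denton - Oak: 20+4+23+18+17+6 = 88
… (46 more)
Oak - Denton - Ash - Pine - Corby - Quarry - Oak: 6+14+4+19+18+13 = 74  ← best
The minimum is 74.
One optimal route: Oak → Denton → Ash → Pine → Corby → Quarry → Oak (or its reverse).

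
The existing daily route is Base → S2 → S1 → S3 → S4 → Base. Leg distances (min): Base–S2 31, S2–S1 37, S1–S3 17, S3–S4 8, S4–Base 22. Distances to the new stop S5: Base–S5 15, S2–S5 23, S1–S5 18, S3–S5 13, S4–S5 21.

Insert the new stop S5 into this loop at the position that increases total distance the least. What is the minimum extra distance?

Minimum extra distance: 4 min, inserting S5 between S2 and S1.

Insertion cost between consecutive stops i–j is d(i,S5) + d(S5,j) − d(i,j):
  between Base and S2: 15 + 23 − 31 = 7
  between S2 and S1: 23 + 18 − 37 = 4
  between S1 and S3: 18 + 13 − 17 = 14
  between S3 and S4: 13 + 21 − 8 = 26
  between S4 and Base: 21 + 15 − 22 = 14
Cheapest insertion is between S2 and S1, adding 4.
New total = 115 + 4 = 119.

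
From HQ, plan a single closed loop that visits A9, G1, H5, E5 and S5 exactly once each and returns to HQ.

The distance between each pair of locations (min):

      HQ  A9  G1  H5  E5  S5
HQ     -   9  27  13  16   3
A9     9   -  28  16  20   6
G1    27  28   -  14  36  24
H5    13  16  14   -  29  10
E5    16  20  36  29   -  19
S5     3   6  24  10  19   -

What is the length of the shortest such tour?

91 min — the shortest possible round trip.

HQ-A9-G1-H5-E5-S5-HQ: 9+28+14+29+19+3 = 102
HQ-A9-G1-H5-S5-E5-HQ: 9+28+14+10+19+16 = 96
HQ-A9-G1-E5-H5-S5-HQ: 9+28+36+29+10+3 = 115
HQ-A9-G1-E5-S5-H5-HQ: 9+28+36+19+10+13 = 115
HQ-A9-G1-S5-H5-E5-HQ: 9+28+24+10+29+16 = 116
HQ-A9-G1-S5-E5-H5-HQ: 9+28+24+19+29+13 = 122
HQ-A9-H5-G1-E5-S5-HQ: 9+16+14+36+19+3 = 97
HQ-A9-H5-G1-S5-E5-HQ: 9+16+14+24+19+16 = 98
HQ-A9-H5-E5-G1-S5-HQ: 9+16+29+36+24+3 = 117
HQ-A9-H5-E5-S5-G1-HQ: 9+16+29+19+24+27 = 124
HQ-A9-H5-S5-G1-E5-HQ: 9+16+10+24+36+16 = 111
HQ-A9-H5-S5-E5-G1-HQ: 9+16+10+19+36+27 = 117
HQ-A9-E5-G1-H5-S5-HQ: 9+20+36+14+10+3 = 92
HQ-A9-E5-G1-S5-H5-HQ: 9+20+36+24+10+13 = 112
… (46 more)
HQ-A9-S5-H5-G1-E5-HQ: 9+6+10+14+36+16 = 91  ← best
The minimum is 91.
One optimal route: HQ → A9 → S5 → H5 → G1 → E5 → HQ (or its reverse).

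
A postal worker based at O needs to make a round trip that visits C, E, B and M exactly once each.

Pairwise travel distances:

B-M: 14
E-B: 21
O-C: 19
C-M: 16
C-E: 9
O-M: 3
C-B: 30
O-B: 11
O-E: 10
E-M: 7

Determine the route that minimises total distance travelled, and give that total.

There are 12 distinct closed tours to check (reversals are equivalent).
O-C-E-B-M-O: 19+9+21+14+3 = 66
O-C-E-M-B-O: 19+9+7+14+11 = 60
O-C-B-E-M-O: 19+30+21+7+3 = 80
O-C-B-M-E-O: 19+30+14+7+10 = 80
O-C-M-E-B-O: 19+16+7+21+11 = 74
O-C-M-B-E-O: 19+16+14+21+10 = 80
O-E-C-B-M-O: 10+9+30+14+3 = 66
O-E-C-M-B-O: 10+9+16+14+11 = 60
O-E-B-C-M-O: 10+21+30+16+3 = 80
O-E-M-C-B-O: 10+7+16+30+11 = 74
O-B-C-E-M-O: 11+30+9+7+3 = 60
O-B-E-C-M-O: 11+21+9+16+3 = 60
The minimum is 60.
One optimal route: O → C → E → M → B → O (or its reverse).

Shortest round trip = 60.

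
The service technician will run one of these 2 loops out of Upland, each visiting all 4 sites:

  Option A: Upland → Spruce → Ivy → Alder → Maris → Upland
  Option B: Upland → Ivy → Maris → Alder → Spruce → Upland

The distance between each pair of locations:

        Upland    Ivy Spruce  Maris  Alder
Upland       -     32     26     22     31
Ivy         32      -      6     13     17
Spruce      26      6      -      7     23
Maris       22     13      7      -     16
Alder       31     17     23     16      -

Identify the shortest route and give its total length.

Option A: 26 + 6 + 17 + 16 + 22 = 87
Option B: 32 + 13 + 16 + 23 + 26 = 110

87 — Option A is the shortest.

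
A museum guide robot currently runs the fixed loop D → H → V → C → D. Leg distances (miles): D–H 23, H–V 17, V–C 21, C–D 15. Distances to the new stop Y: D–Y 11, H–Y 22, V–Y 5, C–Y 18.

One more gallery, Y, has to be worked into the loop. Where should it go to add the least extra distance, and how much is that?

Insertion cost between consecutive stops i–j is d(i,Y) + d(Y,j) − d(i,j):
  between D and H: 11 + 22 − 23 = 10
  between H and V: 22 + 5 − 17 = 10
  between V and C: 5 + 18 − 21 = 2
  between C and D: 18 + 11 − 15 = 14
Cheapest insertion is between V and C, adding 2.
New total = 76 + 2 = 78.

Adding 2 miles by placing Y on the V–C leg.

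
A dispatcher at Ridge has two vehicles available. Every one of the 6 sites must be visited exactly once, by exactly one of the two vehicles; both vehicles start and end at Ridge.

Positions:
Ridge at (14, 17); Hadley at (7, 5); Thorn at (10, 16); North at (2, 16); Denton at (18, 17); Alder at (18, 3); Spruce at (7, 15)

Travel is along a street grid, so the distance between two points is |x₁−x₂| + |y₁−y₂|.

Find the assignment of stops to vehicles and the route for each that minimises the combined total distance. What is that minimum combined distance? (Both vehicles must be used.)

Check every non-empty split of the stops between the two vehicles; for each half take its own optimal tour:
  {Hadley} + {Thorn, North, Denton, Alder, Spruce}: 38 + 60 = 98
  {Thorn} + {Hadley, North, Denton, Alder, Spruce}: 10 + 60 = 70
  {Hadley, Thorn} + {North, Denton, Alder, Spruce}: 38 + 60 = 98
  {North} + {Hadley, Thorn, Denton, Alder, Spruce}: 26 + 50 = 76
  {Hadley, North} + {Thorn, Denton, Alder, Spruce}: 48 + 50 = 98
  {Thorn, North} + {Hadley, Denton, Alder, Spruce}: 26 + 50 = 76
  … (31 splits in total)
  {Denton} + {Hadley, Thorn, North, Alder, Spruce}: 8 + 60 = 68  ← best
Best: vehicle 1 Ridge → Denton → Ridge = 8; vehicle 2 Ridge → Thorn → North → Spruce → Hadley → Alder → Ridge = 60; combined 68.

Minimum combined distance: 68.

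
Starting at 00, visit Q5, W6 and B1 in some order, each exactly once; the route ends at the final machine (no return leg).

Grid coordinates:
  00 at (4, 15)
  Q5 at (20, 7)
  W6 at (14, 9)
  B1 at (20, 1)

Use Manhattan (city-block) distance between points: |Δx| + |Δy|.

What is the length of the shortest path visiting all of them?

30 — the minimum one-way total.

There are 3! = 6 possible orderings.
00→Q5→W6→B1: 24+8+14 = 46
00→Q5→B1→W6: 24+6+14 = 44
00→W6→Q5→B1: 16+8+6 = 30
00→W6→B1→Q5: 16+14+6 = 36
00→B1→Q5→W6: 30+6+8 = 44
00→B1→W6→Q5: 30+14+8 = 52
The minimum is 30.
One shortest path: 00 → W6 → Q5 → B1.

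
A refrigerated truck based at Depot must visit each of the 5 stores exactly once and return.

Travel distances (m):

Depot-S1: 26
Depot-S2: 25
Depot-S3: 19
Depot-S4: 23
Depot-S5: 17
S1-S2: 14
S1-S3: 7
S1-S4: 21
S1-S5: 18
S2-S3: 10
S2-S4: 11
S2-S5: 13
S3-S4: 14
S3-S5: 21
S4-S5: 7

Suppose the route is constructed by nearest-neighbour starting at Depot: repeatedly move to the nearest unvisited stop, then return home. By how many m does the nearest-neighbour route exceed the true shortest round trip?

3 m longer than the optimal tour.

Depot: S5=17, S3=19, S4=23, S2=25, S1=26 ⇒ S5
S5: S4=7, S2=13, S1=18, S3=21 ⇒ S4
S4: S2=11, S3=14, S1=21 ⇒ S2
S2: S3=10, S1=14 ⇒ S3
S3: S1=7 ⇒ S1
NN route Depot → S5 → S4 → S2 → S3 → S1 → Depot costs 78.
Optimal: Depot → S3 → S1 → S2 → S4 → S5 → Depot costs 75 (by enumerating all 60 distinct tours).
Excess = 78 − 75 = 3.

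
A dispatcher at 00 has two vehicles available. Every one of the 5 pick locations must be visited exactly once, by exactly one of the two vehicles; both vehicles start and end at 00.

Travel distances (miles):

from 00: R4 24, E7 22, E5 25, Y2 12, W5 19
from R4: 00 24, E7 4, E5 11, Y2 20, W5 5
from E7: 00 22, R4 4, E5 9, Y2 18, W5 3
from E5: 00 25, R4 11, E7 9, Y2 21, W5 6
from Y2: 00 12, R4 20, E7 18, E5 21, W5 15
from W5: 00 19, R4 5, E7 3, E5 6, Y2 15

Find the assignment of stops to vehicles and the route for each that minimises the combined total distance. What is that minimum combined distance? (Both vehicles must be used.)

Minimum combined distance: 86 miles.

Check every non-empty split of the stops between the two vehicles; for each half take its own optimal tour:
  {R4} + {E7, E5, Y2, W5}: 48 + 64 = 112
  {E7} + {R4, E5, Y2, W5}: 44 + 68 = 112
  {R4, E7} + {E5, Y2, W5}: 50 + 58 = 108
  {E5} + {R4, E7, Y2, W5}: 50 + 58 = 108
  {R4, E5} + {E7, Y2, W5}: 60 + 52 = 112
  {E7, E5} + {R4, Y2, W5}: 56 + 56 = 112
  … (15 splits in total)
  {Y2} + {R4, E7, E5, W5}: 24 + 62 = 86  ← best
Best: vehicle 1 00 → Y2 → 00 = 24; vehicle 2 00 → R4 → E7 → E5 → W5 → 00 = 62; combined 86.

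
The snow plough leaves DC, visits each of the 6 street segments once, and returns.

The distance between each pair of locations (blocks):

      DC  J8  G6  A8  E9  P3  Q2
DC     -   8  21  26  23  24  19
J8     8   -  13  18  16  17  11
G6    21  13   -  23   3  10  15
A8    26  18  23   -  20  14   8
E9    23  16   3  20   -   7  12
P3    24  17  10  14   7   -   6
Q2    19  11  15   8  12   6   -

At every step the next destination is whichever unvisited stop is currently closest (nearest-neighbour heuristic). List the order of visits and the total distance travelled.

At DC the remaining stops are J8 8, Q2 19, G6 21, E9 23, P3 24, A8 26; go to J8.
At J8 the remaining stops are Q2 11, G6 13, E9 16, P3 17, A8 18; go to Q2.
At Q2 the remaining stops are P3 6, A8 8, E9 12, G6 15; go to P3.
At P3 the remaining stops are E9 7, G6 10, A8 14; go to E9.
At E9 the remaining stops are G6 3, A8 20; go to G6.
At G6 the remaining stops are A8 23; go to A8.
Return A8→DC: 26.
Total = 8 + 11 + 6 + 7 + 3 + 23 + 26 = 84.

Total distance 84 blocks via the nearest-neighbour route DC → J8 → Q2 → P3 → E9 → G6 → A8 → DC.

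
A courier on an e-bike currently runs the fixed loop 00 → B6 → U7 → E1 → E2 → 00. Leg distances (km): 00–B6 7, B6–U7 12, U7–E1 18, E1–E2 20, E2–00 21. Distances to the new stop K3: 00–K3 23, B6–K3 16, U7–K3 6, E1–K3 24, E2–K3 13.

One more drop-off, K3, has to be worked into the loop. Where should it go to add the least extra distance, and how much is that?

+10 km — insert K3 between B6 and U7.

Insertion cost between consecutive stops i–j is d(i,K3) + d(K3,j) − d(i,j):
  between 00 and B6: 23 + 16 − 7 = 32
  between B6 and U7: 16 + 6 − 12 = 10
  between U7 and E1: 6 + 24 − 18 = 12
  between E1 and E2: 24 + 13 − 20 = 17
  between E2 and 00: 13 + 23 − 21 = 15
Cheapest insertion is between B6 and U7, adding 10.
New total = 78 + 10 = 88.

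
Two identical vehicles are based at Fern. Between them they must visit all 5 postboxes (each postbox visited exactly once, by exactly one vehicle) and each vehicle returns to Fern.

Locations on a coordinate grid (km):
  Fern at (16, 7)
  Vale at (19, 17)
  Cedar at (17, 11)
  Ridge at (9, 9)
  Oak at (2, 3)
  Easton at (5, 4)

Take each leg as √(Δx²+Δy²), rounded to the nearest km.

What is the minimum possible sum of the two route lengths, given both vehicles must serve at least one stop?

Check every non-empty split of the stops between the two vehicles; for each half take its own optimal tour:
  {Vale} + {Cedar, Ridge, Oak, Easton}: 20 + 35 = 55
  {Cedar} + {Vale, Ridge, Oak, Easton}: 8 + 46 = 54
  {Vale, Cedar} + {Ridge, Oak, Easton}: 20 + 30 = 50
  {Ridge} + {Vale, Cedar, Oak, Easton}: 14 + 46 = 60
  {Vale, Ridge} + {Cedar, Oak, Easton}: 30 + 35 = 65
  {Cedar, Ridge} + {Vale, Oak, Easton}: 19 + 46 = 65
  … (15 splits in total)
Best: vehicle 1 Fern → Vale → Cedar → Fern = 20; vehicle 2 Fern → Ridge → Oak → Easton → Fern = 30; combined 50.

50 km — the smallest possible combined total.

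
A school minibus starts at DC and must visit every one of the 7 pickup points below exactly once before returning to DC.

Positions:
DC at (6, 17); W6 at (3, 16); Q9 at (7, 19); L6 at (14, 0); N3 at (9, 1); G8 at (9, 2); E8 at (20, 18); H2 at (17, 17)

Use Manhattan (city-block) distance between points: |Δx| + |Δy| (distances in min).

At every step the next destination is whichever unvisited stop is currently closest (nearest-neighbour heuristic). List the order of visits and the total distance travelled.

Nearest-neighbour total = 78 min; route DC → Q9 → W6 → H2 → E8 → L6 → N3 → G8 → DC.

DC → [Q9:3 / W6:4 / H2:11 / E8:15 / G8:18 / N3:19 / L6:25] → Q9 (3)
Q9 → [W6:7 / H2:12 / E8:14 / G8:19 / N3:20 / L6:26] → W6 (7)
W6 → [H2:15 / E8:19 / G8:20 / N3:21 / L6:27] → H2 (15)
H2 → [E8:4 / L6:20 / G8:23 / N3:24] → E8 (4)
E8 → [L6:24 / G8:27 / N3:28] → L6 (24)
L6 → [N3:6 / G8:7] → N3 (6)
N3 → [G8:1] → G8 (1)
Return G8→DC: 18.
Total = 3 + 7 + 15 + 4 + 24 + 6 + 1 + 18 = 78.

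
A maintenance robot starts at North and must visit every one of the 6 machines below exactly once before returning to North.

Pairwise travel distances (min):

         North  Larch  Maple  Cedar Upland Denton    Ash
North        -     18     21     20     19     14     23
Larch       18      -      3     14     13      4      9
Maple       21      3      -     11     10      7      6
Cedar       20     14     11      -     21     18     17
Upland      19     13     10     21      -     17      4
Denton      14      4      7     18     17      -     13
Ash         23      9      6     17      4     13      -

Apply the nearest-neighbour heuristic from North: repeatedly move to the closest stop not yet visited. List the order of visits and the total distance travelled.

At North the remaining stops are Denton 14, Larch 18, Upland 19, Cedar 20, Maple 21, Ash 23; go to Denton.
At Denton the remaining stops are Larch 4, Maple 7, Ash 13, Upland 17, Cedar 18; go to Larch.
At Larch the remaining stops are Maple 3, Ash 9, Upland 13, Cedar 14; go to Maple.
At Maple the remaining stops are Ash 6, Upland 10, Cedar 11; go to Ash.
At Ash the remaining stops are Upland 4, Cedar 17; go to Upland.
At Upland the remaining stops are Cedar 21; go to Cedar.
Return Cedar→North: 20.
Total = 14 + 4 + 3 + 6 + 4 + 21 + 20 = 72.

72 min along North → Denton → Larch → Maple → Ash → Upland → Cedar → North.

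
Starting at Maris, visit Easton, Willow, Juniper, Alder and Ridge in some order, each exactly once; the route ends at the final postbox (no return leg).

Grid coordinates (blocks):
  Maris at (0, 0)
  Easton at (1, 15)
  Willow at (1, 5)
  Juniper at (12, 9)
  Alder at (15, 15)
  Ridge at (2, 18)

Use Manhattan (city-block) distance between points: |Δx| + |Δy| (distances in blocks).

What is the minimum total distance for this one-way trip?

There are 5! = 120 possible orderings.
Maris→Easton→Willow→Juniper→Alder→Ridge: 16+10+15+9+16 = 66
Maris→Easton→Willow→Juniper→Ridge→Alder: 16+10+15+19+16 = 76
Maris→Easton→Willow→Alder→Juniper→Ridge: 16+10+24+9+19 = 78
Maris→Easton→Willow→Alder→Ridge→Juniper: 16+10+24+16+19 = 85
Maris→Easton→Willow→Ridge→Juniper→Alder: 16+10+14+19+9 = 68
Maris→Easton→Willow→Ridge→Alder→Juniper: 16+10+14+16+9 = 65
Maris→Easton→Juniper→Willow→Alder→Ridge: 16+17+15+24+16 = 88
Maris→Easton→Juniper→Willow→Ridge→Alder: 16+17+15+14+16 = 78
Maris→Easton→Juniper→Alder→Willow→Ridge: 16+17+9+24+14 = 80
Maris→Easton→Juniper→Alder→Ridge→Willow: 16+17+9+16+14 = 72
Maris→Easton→Juniper→Ridge→Willow→Alder: 16+17+19+14+24 = 90
Maris→Easton→Juniper→Ridge→Alder→Willow: 16+17+19+16+24 = 92
Maris→Easton→Alder→Willow→Juniper→Ridge: 16+14+24+15+19 = 88
Maris→Easton→Alder→Willow→Ridge→Juniper: 16+14+24+14+19 = 87
… (106 more)
Maris→Willow→Easton→Ridge→Alder→Juniper: 6+10+4+16+9 = 45  ← best
The minimum is 45.
One shortest path: Maris → Willow → Easton → Ridge → Alder → Juniper.

Minimum one-way distance = 45 blocks.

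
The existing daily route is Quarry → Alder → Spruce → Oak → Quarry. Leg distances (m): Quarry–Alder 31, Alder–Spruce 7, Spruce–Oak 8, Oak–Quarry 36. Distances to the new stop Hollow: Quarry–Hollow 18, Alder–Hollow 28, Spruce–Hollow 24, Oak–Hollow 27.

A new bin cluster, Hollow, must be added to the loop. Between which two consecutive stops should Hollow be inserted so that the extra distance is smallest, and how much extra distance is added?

+9 m — insert Hollow between Oak and Quarry.

Insertion cost between consecutive stops i–j is d(i,Hollow) + d(Hollow,j) − d(i,j):
  between Quarry and Alder: 18 + 28 − 31 = 15
  between Alder and Spruce: 28 + 24 − 7 = 45
  between Spruce and Oak: 24 + 27 − 8 = 43
  between Oak and Quarry: 27 + 18 − 36 = 9
Cheapest insertion is between Oak and Quarry, adding 9.
New total = 82 + 9 = 91.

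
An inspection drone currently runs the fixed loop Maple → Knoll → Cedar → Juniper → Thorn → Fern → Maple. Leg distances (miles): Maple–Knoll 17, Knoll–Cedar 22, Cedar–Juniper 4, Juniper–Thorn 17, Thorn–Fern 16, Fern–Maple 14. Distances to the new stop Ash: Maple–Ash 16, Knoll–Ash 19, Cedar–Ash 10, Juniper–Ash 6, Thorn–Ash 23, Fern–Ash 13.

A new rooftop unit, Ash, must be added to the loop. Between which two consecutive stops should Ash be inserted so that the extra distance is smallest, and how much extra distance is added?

Insertion cost between consecutive stops i–j is d(i,Ash) + d(Ash,j) − d(i,j):
  between Maple and Knoll: 16 + 19 − 17 = 18
  between Knoll and Cedar: 19 + 10 − 22 = 7
  between Cedar and Juniper: 10 + 6 − 4 = 12
  between Juniper and Thorn: 6 + 23 − 17 = 12
  between Thorn and Fern: 23 + 13 − 16 = 20
  between Fern and Maple: 13 + 16 − 14 = 15
Cheapest insertion is between Knoll and Cedar, adding 7.
New total = 90 + 7 = 97.

Adding 7 miles by placing Ash on the Knoll–Cedar leg.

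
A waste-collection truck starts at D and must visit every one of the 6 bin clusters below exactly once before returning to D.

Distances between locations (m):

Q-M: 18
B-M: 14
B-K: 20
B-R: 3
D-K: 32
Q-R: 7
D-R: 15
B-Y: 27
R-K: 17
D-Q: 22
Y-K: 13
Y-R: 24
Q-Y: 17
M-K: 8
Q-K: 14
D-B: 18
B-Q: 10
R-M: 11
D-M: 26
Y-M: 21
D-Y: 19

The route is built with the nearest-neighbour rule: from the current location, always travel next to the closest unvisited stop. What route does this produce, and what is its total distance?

At D the remaining stops are R 15, B 18, Y 19, Q 22, M 26, K 32; go to R.
At R the remaining stops are B 3, Q 7, M 11, K 17, Y 24; go to B.
At B the remaining stops are Q 10, M 14, K 20, Y 27; go to Q.
At Q the remaining stops are K 14, Y 17, M 18; go to K.
At K the remaining stops are M 8, Y 13; go to M.
At M the remaining stops are Y 21; go to Y.
Return Y→D: 19.
Total = 15 + 3 + 10 + 14 + 8 + 21 + 19 = 90.

Nearest-neighbour total = 90 m; route D → R → B → Q → K → M → Y → D.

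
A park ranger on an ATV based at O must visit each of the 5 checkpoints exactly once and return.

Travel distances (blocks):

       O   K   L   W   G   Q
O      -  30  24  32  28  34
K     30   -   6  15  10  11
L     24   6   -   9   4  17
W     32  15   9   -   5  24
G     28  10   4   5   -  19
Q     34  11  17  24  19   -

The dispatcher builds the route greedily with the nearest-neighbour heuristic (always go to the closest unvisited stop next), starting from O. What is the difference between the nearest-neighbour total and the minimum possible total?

The nearest-neighbour route is 1 blocks longer than optimal.

From O: L=24, G=28, K=30, W=32, Q=34 → choose L (24).
From L: G=4, K=6, W=9, Q=17 → choose G (4).
From G: W=5, K=10, Q=19 → choose W (5).
From W: K=15, Q=24 → choose K (15).
From K: Q=11 → choose Q (11).
NN route O → L → G → W → K → Q → O costs 93.
Optimal: O → W → G → L → K → Q → O costs 92 (by enumerating all 60 distinct tours).
Excess = 93 − 92 = 1.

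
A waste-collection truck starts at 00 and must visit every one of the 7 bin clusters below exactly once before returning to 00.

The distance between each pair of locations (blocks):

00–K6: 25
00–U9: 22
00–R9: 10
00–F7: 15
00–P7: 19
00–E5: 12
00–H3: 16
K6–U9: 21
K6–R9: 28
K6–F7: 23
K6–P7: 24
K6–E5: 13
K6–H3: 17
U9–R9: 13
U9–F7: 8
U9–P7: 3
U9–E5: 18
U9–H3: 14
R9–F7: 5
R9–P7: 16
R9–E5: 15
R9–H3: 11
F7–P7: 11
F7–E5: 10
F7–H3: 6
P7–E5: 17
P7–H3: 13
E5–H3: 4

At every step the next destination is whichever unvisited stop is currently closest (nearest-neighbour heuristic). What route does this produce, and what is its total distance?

Total distance 81 blocks via the nearest-neighbour route 00 → R9 → F7 → H3 → E5 → K6 → U9 → P7 → 00.

At 00 the remaining stops are R9 10, E5 12, F7 15, H3 16, P7 19, U9 22, K6 25; go to R9.
At R9 the remaining stops are F7 5, H3 11, U9 13, E5 15, P7 16, K6 28; go to F7.
At F7 the remaining stops are H3 6, U9 8, E5 10, P7 11, K6 23; go to H3.
At H3 the remaining stops are E5 4, P7 13, U9 14, K6 17; go to E5.
At E5 the remaining stops are K6 13, P7 17, U9 18; go to K6.
At K6 the remaining stops are U9 21, P7 24; go to U9.
At U9 the remaining stops are P7 3; go to P7.
Return P7→00: 19.
Total = 10 + 5 + 6 + 4 + 13 + 21 + 3 + 19 = 81.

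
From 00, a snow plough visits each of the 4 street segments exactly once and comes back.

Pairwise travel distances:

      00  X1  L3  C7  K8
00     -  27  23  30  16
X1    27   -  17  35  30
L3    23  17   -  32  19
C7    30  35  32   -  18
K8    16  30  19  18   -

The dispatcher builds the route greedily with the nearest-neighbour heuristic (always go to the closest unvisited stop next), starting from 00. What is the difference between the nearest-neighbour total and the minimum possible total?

From 00: K8=16, L3=23, X1=27, C7=30 → choose K8 (16).
From K8: C7=18, L3=19, X1=30 → choose C7 (18).
From C7: L3=32, X1=35 → choose L3 (32).
From L3: X1=17 → choose X1 (17).
NN route 00 → K8 → C7 → L3 → X1 → 00 costs 110.
Optimal: 00 → L3 → X1 → C7 → K8 → 00 costs 109 (by enumerating all 12 distinct tours).
Excess = 110 − 109 = 1.

Excess over optimum: 1.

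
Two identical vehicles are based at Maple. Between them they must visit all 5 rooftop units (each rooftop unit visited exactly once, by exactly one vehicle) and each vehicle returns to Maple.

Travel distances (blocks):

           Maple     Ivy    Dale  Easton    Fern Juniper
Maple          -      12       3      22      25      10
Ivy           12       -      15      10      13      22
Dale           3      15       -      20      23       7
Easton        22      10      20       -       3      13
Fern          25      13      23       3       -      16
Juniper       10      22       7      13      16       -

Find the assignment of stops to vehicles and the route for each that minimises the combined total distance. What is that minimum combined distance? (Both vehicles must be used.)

Try each way of splitting the stops between the two vehicles (each non-empty) and, for each split, find the best tour for each vehicle:
  {Ivy} + {Dale, Easton, Fern, Juniper}: 24 + 51 = 75
  {Dale} + {Ivy, Easton, Fern, Juniper}: 6 + 51 = 57
  {Ivy, Dale} + {Easton, Fern, Juniper}: 30 + 51 = 81
  {Easton} + {Ivy, Dale, Fern, Juniper}: 44 + 51 = 95
  {Ivy, Easton} + {Dale, Fern, Juniper}: 44 + 51 = 95
  {Dale, Easton} + {Ivy, Fern, Juniper}: 45 + 51 = 96
  … (15 splits in total)
Best: vehicle 1 Maple → Dale → Maple = 6; vehicle 2 Maple → Ivy → Easton → Fern → Juniper → Maple = 51; combined 57.

57 blocks — the smallest possible combined total.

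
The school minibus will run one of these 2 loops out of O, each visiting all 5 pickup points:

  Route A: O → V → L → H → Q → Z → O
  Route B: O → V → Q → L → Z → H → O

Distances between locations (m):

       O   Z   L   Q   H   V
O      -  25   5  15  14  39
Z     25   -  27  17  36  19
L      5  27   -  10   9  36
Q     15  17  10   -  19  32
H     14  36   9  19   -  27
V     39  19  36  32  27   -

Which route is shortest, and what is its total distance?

145 m — Route A is the shortest.

Route A: 39 + 36 + 9 + 19 + 17 + 25 = 145
Route B: 39 + 32 + 10 + 27 + 36 + 14 = 158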